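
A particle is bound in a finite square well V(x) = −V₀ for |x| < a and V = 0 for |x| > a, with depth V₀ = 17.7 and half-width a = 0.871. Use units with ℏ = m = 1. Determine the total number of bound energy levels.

N = 4

The dimensionless depth is z₀ = a√(2mV₀)/ℏ = 0.871 × √(35.40) = 5.182.
A new bound state (alternating even/odd) appears each time z₀ passes a multiple of π/2, so N = ⌊2z₀/π⌋ + 1 = ⌊3.299⌋ + 1 = 4.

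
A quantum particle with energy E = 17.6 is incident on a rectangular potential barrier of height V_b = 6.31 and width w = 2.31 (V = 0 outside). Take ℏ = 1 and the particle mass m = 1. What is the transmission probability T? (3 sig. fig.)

T = 0.952

E > V_b: inside the barrier k₂ = √(2m(E − V_b))/ℏ = 4.752, k₂w = 10.98.
Matching at both interfaces gives T⁻¹ = 1 + V_b² sin²(k₂w) / [4E(E − V_b)] = 1.050, hence T = 0.952.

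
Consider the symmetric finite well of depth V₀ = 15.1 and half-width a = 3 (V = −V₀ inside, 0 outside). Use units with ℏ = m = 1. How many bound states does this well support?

Define the well-strength parameter z₀ = (a/ℏ)√(2mV₀) = 3 × √(2·1·15.1) = 16.49.
The even/odd transcendental equations gain one root per π/2 in z₀, giving N = 1 + ⌊2z₀/π⌋ = 1 + ⌊10.50⌋ = 11.

N = 11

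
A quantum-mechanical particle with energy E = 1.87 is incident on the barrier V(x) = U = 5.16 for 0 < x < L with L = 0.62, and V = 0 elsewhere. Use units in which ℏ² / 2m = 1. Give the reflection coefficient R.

R = 0.672

E < U: inside the barrier ψ ∝ e^{±κx} with κ = √(2m(U − E))/ℏ = 1.814.
κL = 1.125, sinh(κL) = 1.377.
Matching ψ, ψ′ at both faces gives T = [1 + U² sinh²(κL) / (4E(U − E))]⁻¹ = 1/3.052 = 0.328.
R = 1 − T = 0.672.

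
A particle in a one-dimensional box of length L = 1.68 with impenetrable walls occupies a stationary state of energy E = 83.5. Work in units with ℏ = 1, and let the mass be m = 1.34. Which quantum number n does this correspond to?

n = 8

For an infinite well E_n = n²π²ℏ²/(2mL²), so n = (L/πℏ)√(2mE).
n = (1.68/π) × √(2 × 1.34 × 83.5) = 8.000 → n = 8.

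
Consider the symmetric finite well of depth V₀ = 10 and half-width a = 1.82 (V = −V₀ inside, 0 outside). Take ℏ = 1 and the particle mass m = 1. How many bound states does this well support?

N = 6

Define the well-strength parameter z₀ = (a/ℏ)√(2mV₀) = 1.82 × √(2·1·10) = 8.139.
The even/odd transcendental equations gain one root per π/2 in z₀, giving N = 1 + ⌊2z₀/π⌋ = 1 + ⌊5.182⌋ = 6.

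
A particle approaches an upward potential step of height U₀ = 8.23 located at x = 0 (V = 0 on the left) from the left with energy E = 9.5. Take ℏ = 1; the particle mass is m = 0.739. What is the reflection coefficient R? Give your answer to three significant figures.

R = 0.216

The wavenumbers are k₁ = √(2mE)/ℏ = 3.747 on the left and k₂ = √(2m(E − U₀))/ℏ = 1.370 on the right.
Continuity of ψ and ψ′ at the step yields the reflection amplitude r = (k₁ − k₂)/(k₁ + k₂) = 0.4645; thus R = |r|² = 0.2158, T = 0.7842.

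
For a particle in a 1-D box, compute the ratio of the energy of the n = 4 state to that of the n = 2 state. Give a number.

4

E_n = n²π²ℏ²/(2mL²) so the ratio is n₂²/n₁² = 16/4 = 4.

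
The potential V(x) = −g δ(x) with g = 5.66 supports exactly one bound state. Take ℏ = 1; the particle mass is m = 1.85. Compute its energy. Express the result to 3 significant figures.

For x ≠ 0 the bound state is ψ ∝ e^{−κ|x|}; integrating the TISE across the delta gives the cusp condition 2κ = 2mg/ℏ², so κ = 10.47.
Then E = −ℏ²κ²/(2m) = −mg²/(2ℏ²) = -29.63.

E = -29.6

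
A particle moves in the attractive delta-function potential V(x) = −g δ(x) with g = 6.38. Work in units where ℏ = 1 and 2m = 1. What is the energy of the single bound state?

E = -10.2

For x ≠ 0 the bound state is ψ ∝ e^{−κ|x|}; integrating the TISE across the delta gives the cusp condition 2κ = 2mg/ℏ², so κ = 3.190.
Then E = −ℏ²κ²/(2m) = −mg²/(2ℏ²) = -10.18.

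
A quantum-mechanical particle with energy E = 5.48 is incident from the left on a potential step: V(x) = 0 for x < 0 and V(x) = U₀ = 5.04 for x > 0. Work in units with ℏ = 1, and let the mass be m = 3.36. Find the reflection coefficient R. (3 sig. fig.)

R = 0.312

The wavenumbers are k₁ = √(2mE)/ℏ = 6.068 on the left and k₂ = √(2m(E − U₀))/ℏ = 1.720 on the right.
Continuity of ψ and ψ′ at the step yields the reflection amplitude r = (k₁ − k₂)/(k₁ + k₂) = 0.5584; thus R = |r|² = 0.3118, T = 0.6882.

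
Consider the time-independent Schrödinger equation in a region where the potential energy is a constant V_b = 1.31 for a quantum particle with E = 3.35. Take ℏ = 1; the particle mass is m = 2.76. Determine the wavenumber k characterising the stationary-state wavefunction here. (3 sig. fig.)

With E > V_b the solution is oscillatory, ψ ∝ e^{±ikx} with k = √(2m(E − V_b))/ℏ.
k = √(2 × 2.76 × 2.04) = 3.356.

k = 3.36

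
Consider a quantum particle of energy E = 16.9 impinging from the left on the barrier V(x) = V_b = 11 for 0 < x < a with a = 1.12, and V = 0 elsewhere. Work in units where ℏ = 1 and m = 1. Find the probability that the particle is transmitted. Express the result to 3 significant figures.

T = 0.887

Above the barrier the interior wavenumber is k₂ = √(2m(E − V_b))/ℏ = 3.435, giving phase k₂a = 3.847.
T = [1 + V_b² sin²(k₂a) / (4E(E − V_b))]⁻¹ = 1/1.128 = 0.887.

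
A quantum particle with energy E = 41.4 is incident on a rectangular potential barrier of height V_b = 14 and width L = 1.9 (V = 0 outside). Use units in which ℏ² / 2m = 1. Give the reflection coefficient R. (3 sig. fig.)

R = 0.0106

E > V_b: inside the barrier k₂ = √(2m(E − V_b))/ℏ = 5.235, k₂L = 9.946.
T = [1 + V_b² sin²(k₂L) / (4E(E − V_b))]⁻¹ = 1/1.011 = 0.989.
R = 1 − T = 0.0106.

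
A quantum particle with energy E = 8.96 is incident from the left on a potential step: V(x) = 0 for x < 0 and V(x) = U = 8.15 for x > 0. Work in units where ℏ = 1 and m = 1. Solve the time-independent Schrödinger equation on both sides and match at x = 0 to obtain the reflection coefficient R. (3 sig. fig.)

On each side the TISE gives plane waves with k = √(2m(E − V))/ℏ: k₁ = √(2·1·8.96) = 4.233, k₂ = √(2·1·0.81) = 1.273.
Matching ψ and ψ′ at x = 0 gives r = (k₁ − k₂)/(k₁ + k₂), so R = r² = 0.2891 and T = 1 − R = 0.7109.

R = 0.289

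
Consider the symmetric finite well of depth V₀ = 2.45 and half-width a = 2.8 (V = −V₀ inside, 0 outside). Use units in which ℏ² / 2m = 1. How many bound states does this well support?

N = 3

Define the well-strength parameter z₀ = (a/ℏ)√(2mV₀) = 2.8 × √(2·0.5·2.45) = 4.383.
A new bound state (alternating even/odd) appears each time z₀ passes a multiple of π/2, so N = ⌊2z₀/π⌋ + 1 = ⌊2.790⌋ + 1 = 3.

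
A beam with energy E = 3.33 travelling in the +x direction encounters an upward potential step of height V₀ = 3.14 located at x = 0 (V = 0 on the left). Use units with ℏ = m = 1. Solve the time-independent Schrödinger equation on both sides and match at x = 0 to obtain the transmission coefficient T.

T = 0.623

On each side the TISE gives plane waves with k = √(2m(E − V))/ℏ: k₁ = √(2·1·3.33) = 2.581, k₂ = √(2·1·0.19) = 0.6164.
Continuity of ψ and ψ′ at the step yields the reflection amplitude r = (k₁ − k₂)/(k₁ + k₂) = 0.6144; thus R = |r|² = 0.3775, T = 0.6225.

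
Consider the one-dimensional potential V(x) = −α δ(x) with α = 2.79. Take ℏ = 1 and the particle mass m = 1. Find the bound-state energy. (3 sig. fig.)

For x ≠ 0 the bound state is ψ ∝ e^{−κ|x|}; integrating the TISE across the delta gives the cusp condition 2κ = 2mα/ℏ², so κ = 2.790.
Then E = −ℏ²κ²/(2m) = −mα²/(2ℏ²) = -3.892.

E = -3.89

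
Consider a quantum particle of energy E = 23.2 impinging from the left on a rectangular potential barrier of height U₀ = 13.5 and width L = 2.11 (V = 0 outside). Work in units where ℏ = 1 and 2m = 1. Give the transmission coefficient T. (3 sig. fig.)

Above the barrier the interior wavenumber is k₂ = √(2m(E − U₀))/ℏ = 3.114, giving phase k₂L = 6.572.
Matching at both interfaces gives T⁻¹ = 1 + U₀² sin²(k₂L) / [4E(E − U₀)] = 1.016, hence T = 0.984.

T = 0.984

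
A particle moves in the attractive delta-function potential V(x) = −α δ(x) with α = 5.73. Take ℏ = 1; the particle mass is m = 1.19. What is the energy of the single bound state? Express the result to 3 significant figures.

E = -19.5

The bound state is ψ(x) = √κ e^{−κ|x|}. The derivative jump ψ'(0⁺) − ψ'(0⁻) = −(2mα/ℏ²)ψ(0) fixes κ = mα/ℏ² = 6.819.
Then E = −ℏ²κ²/(2m) = −mα²/(2ℏ²) = -19.54.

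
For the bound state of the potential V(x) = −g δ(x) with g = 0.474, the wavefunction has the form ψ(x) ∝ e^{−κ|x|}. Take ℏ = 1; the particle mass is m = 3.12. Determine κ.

Integrate −(ℏ²/2m)ψ'' − gδ(x)ψ = Eψ from −ε to +ε: the ψ'' term gives ψ'(0⁺) − ψ'(0⁻) and the δ term gives −(2mg/ℏ²)ψ(0).
With ψ ∝ e^{−κ|x|} this yields −2κ = −2mg/ℏ², so κ = mg/ℏ² = 1.479.

κ = 1.48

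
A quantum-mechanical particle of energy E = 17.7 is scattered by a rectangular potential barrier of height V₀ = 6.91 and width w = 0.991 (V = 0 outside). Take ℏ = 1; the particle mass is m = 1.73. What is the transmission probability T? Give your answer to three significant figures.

E > V₀: inside the barrier k₂ = √(2m(E − V₀))/ℏ = 6.110, k₂w = 6.055.
T = [1 + V₀² sin²(k₂w) / (4E(E − V₀))]⁻¹ = 1/1.003 = 0.997.

T = 0.997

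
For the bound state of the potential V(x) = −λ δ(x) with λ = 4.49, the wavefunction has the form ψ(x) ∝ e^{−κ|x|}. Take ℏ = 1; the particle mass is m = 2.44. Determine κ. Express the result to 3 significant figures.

κ = 11.0

Integrating the TISE across x = 0 gives the cusp condition ψ'(0⁺) − ψ'(0⁻) = −(2mλ/ℏ²)ψ(0).
With ψ ∝ e^{−κ|x|} this yields −2κ = −2mλ/ℏ², so κ = mλ/ℏ² = 10.96.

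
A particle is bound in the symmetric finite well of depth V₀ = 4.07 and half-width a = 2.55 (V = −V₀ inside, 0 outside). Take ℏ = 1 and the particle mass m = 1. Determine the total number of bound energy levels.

Define the well-strength parameter z₀ = (a/ℏ)√(2mV₀) = 2.55 × √(2·1·4.07) = 7.275.
A new bound state (alternating even/odd) appears each time z₀ passes a multiple of π/2, so N = ⌊2z₀/π⌋ + 1 = ⌊4.632⌋ + 1 = 5.

N = 5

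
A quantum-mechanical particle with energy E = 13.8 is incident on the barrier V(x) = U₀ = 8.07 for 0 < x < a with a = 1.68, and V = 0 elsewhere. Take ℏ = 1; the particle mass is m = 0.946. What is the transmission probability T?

T = 0.912

E > U₀: inside the barrier k₂ = √(2m(E − U₀))/ℏ = 3.293, k₂a = 5.532.
T = [1 + U₀² sin²(k₂a) / (4E(E − U₀))]⁻¹ = 1/1.096 = 0.912.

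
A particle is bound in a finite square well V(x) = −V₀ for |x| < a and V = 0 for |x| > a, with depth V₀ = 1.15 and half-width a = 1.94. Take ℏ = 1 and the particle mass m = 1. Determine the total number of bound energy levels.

N = 2

The dimensionless depth is z₀ = a√(2mV₀)/ℏ = 1.94 × √(2.300) = 2.942.
A new bound state (alternating even/odd) appears each time z₀ passes a multiple of π/2, so N = ⌊2z₀/π⌋ + 1 = ⌊1.873⌋ + 1 = 2.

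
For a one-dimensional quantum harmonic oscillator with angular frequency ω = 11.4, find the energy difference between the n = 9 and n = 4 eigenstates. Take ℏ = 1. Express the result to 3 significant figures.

E_n = ℏω(n + ½), so ΔE = (9 − 4) ℏω = 5 × 11.4 = 57.00.

ΔE = 57.0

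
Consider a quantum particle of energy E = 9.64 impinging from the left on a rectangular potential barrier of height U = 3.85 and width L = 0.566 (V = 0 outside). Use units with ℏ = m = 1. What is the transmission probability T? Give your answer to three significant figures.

Above the barrier the interior wavenumber is k₂ = √(2m(E − U))/ℏ = 3.403, giving phase k₂L = 1.926.
T = [1 + U² sin²(k₂L) / (4E(E − U))]⁻¹ = 1/1.058 = 0.945.

T = 0.945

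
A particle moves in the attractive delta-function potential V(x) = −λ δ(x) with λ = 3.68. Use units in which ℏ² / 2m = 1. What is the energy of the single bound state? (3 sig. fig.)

The bound state is ψ(x) = √κ e^{−κ|x|}. The derivative jump ψ'(0⁺) − ψ'(0⁻) = −(2mλ/ℏ²)ψ(0) fixes κ = mλ/ℏ² = 1.840.
Then E = −ℏ²κ²/(2m) = −mλ²/(2ℏ²) = -3.386.

E = -3.39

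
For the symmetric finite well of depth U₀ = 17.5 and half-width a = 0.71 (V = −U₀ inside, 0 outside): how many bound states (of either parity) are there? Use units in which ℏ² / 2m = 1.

N = 2

The dimensionless depth is z₀ = a√(2mU₀)/ℏ = 0.71 × √(17.50) = 2.970.
A new bound state (alternating even/odd) appears each time z₀ passes a multiple of π/2, so N = ⌊2z₀/π⌋ + 1 = ⌊1.891⌋ + 1 = 2.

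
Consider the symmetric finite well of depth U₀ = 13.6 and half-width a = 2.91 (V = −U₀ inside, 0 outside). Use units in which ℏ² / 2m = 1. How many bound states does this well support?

N = 7

Define the well-strength parameter z₀ = (a/ℏ)√(2mU₀) = 2.91 × √(2·0.5·13.6) = 10.73.
The even/odd transcendental equations gain one root per π/2 in z₀, giving N = 1 + ⌊2z₀/π⌋ = 1 + ⌊6.832⌋ = 7.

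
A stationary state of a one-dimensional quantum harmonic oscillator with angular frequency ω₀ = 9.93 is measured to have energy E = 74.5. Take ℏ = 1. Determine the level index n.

Invert E_n = (n + ½)ℏω₀: n = E/ℏω₀ − ½ = 7.003, so n = 7.

n = 7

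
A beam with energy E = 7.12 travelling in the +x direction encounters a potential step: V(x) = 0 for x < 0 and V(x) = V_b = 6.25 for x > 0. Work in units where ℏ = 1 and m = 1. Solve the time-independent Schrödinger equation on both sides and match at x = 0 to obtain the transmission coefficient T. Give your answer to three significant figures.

On each side the TISE gives plane waves with k = √(2m(E − V))/ℏ: k₁ = √(2·1·7.12) = 3.774, k₂ = √(2·1·0.87) = 1.319.
Matching ψ and ψ′ at x = 0 gives r = (k₁ − k₂)/(k₁ + k₂), so R = r² = 0.2323 and T = 1 − R = 0.7677.

T = 0.768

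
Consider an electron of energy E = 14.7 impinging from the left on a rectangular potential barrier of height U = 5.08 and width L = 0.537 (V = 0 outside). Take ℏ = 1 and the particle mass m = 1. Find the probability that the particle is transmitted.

T = 0.978

Above the barrier the interior wavenumber is k₂ = √(2m(E − U))/ℏ = 4.386, giving phase k₂L = 2.355.
T = [1 + U² sin²(k₂L) / (4E(E − U))]⁻¹ = 1/1.023 = 0.978.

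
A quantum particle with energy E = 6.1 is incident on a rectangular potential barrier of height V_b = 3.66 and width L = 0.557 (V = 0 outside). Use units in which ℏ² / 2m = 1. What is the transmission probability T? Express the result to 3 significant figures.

T = 0.884

Above the barrier the interior wavenumber is k₂ = √(2m(E − V_b))/ℏ = 1.562, giving phase k₂L = 0.8701.
T = [1 + V_b² sin²(k₂L) / (4E(E − V_b))]⁻¹ = 1/1.131 = 0.884.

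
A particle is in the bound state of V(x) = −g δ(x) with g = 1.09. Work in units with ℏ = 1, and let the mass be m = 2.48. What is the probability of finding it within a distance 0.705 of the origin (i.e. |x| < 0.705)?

P = 0.978

The normalised bound state is ψ = √κ e^{−κ|x|} with κ = mg/ℏ² = 2.703.
P(|x| < d) = ∫_{−d}^{d} κ e^{−2κ|x|} dx = 1 − e^{−2κd} = 1 − e^{−3.812} = 0.9779.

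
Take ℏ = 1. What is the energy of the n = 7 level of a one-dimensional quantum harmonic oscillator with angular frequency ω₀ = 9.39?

Using E_n = (n + ½)ℏω₀: E_7 = 7.5 × 9.39 = 70.43.

E = 70.4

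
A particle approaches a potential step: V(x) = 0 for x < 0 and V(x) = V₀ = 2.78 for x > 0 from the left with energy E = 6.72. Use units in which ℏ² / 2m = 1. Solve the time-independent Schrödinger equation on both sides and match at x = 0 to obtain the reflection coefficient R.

On each side the TISE gives plane waves with k = √(2m(E − V))/ℏ: k₁ = √(2·½·6.72) = 2.592, k₂ = √(2·½·3.94) = 1.985.
Continuity of ψ and ψ′ at the step yields the reflection amplitude r = (k₁ − k₂)/(k₁ + k₂) = 0.1327; thus R = |r|² = 0.01761, T = 0.9824.

R = 0.0176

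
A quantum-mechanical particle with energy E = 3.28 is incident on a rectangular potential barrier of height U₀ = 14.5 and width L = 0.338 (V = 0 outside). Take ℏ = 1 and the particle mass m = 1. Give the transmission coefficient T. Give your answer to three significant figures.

T = 0.110

Since E < U₀ the interior solution is evanescent with decay constant κ = √(2m(U₀ − E))/ℏ = 4.737.
κL = 1.601, sinh(κL) = 2.378.
Matching ψ, ψ′ at both faces gives T = [1 + U₀² sinh²(κL) / (4E(U₀ − E))]⁻¹ = 1/9.080 = 0.110.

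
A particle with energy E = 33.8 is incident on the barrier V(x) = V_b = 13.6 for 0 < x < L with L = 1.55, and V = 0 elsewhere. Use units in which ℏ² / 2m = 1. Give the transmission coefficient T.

T = 0.974

Above the barrier the interior wavenumber is k₂ = √(2m(E − V_b))/ℏ = 4.494, giving phase k₂L = 6.966.
Matching at both interfaces gives T⁻¹ = 1 + V_b² sin²(k₂L) / [4E(E − V_b)] = 1.027, hence T = 0.974.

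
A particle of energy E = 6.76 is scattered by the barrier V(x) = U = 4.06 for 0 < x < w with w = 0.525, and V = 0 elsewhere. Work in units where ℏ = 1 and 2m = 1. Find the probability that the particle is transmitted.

Above the barrier the interior wavenumber is k₂ = √(2m(E − U))/ℏ = 1.643, giving phase k₂w = 0.8627.
Matching at both interfaces gives T⁻¹ = 1 + U² sin²(k₂w) / [4E(E − U)] = 1.130, hence T = 0.885.

T = 0.885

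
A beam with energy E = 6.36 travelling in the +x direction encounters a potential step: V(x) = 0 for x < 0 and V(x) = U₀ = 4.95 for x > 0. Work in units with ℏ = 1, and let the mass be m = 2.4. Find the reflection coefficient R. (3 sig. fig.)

The wavenumbers are k₁ = √(2mE)/ℏ = 5.525 on the left and k₂ = √(2m(E − U₀))/ℏ = 2.602 on the right.
Matching ψ and ψ′ at x = 0 gives r = (k₁ − k₂)/(k₁ + k₂), so R = r² = 0.1294 and T = 1 − R = 0.8706.

R = 0.129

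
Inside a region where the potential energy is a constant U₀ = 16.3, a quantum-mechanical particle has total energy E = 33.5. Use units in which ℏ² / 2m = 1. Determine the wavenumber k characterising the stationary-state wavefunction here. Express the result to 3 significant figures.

k = 4.15

With E > U₀ the solution is oscillatory, ψ ∝ e^{±ikx} with k = √(2m(E − U₀))/ℏ.
k = √(2 × 0.5 × 17.2) = 4.147.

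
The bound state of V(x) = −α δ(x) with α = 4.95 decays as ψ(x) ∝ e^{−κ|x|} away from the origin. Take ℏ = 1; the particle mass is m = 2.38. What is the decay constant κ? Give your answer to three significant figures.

Integrating the TISE across x = 0 gives the cusp condition ψ'(0⁺) − ψ'(0⁻) = −(2mα/ℏ²)ψ(0).
With ψ ∝ e^{−κ|x|} this yields −2κ = −2mα/ℏ², so κ = mα/ℏ² = 11.78.

κ = 11.8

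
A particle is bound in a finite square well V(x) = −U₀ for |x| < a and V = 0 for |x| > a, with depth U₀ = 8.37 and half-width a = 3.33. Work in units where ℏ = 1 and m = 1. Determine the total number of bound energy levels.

Define the well-strength parameter z₀ = (a/ℏ)√(2mU₀) = 3.33 × √(2·1·8.37) = 13.62.
A new bound state (alternating even/odd) appears each time z₀ passes a multiple of π/2, so N = ⌊2z₀/π⌋ + 1 = ⌊8.674⌋ + 1 = 9.

N = 9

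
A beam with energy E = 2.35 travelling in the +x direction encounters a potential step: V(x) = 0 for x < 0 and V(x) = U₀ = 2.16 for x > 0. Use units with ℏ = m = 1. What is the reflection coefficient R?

R = 0.310

The wavenumbers are k₁ = √(2mE)/ℏ = 2.168 on the left and k₂ = √(2m(E − U₀))/ℏ = 0.6164 on the right.
Continuity of ψ and ψ′ at the step yields the reflection amplitude r = (k₁ − k₂)/(k₁ + k₂) = 0.5572; thus R = |r|² = 0.3105, T = 0.6895.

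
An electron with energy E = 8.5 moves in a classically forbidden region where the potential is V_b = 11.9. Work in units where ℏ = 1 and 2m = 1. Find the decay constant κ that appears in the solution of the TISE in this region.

Since E < V_b the TISE in this region is ψ'' = κ²ψ with κ = √(2m(V_b − E))/ℏ.
κ = √(2 × 0.5 × 3.4) = 1.844.

κ = 1.84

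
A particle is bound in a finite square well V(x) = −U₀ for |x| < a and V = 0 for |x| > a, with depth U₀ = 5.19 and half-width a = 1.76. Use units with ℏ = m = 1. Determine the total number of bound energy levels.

N = 4

Define the well-strength parameter z₀ = (a/ℏ)√(2mU₀) = 1.76 × √(2·1·5.19) = 5.670.
A new bound state (alternating even/odd) appears each time z₀ passes a multiple of π/2, so N = ⌊2z₀/π⌋ + 1 = ⌊3.610⌋ + 1 = 4.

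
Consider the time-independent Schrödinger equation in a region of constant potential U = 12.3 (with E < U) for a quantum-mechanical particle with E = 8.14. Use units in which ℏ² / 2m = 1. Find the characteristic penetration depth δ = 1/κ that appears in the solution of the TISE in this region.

δ = 0.490

Since E < U the TISE in this region is ψ'' = κ²ψ with κ = √(2m(U − E))/ℏ.
κ = √(2 × 0.5 × 4.16) = 2.040. The penetration depth is δ = 1/κ = 0.490.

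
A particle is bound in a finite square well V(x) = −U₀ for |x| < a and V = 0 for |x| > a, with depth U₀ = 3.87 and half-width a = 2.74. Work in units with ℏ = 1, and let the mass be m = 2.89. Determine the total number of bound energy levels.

Define the well-strength parameter z₀ = (a/ℏ)√(2mU₀) = 2.74 × √(2·2.89·3.87) = 12.96.
A new bound state (alternating even/odd) appears each time z₀ passes a multiple of π/2, so N = ⌊2z₀/π⌋ + 1 = ⌊8.250⌋ + 1 = 9.

N = 9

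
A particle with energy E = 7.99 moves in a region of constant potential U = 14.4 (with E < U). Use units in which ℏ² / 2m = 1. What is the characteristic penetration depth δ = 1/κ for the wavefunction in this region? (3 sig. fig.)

Since E < U the TISE in this region is ψ'' = κ²ψ with κ = √(2m(U − E))/ℏ.
κ = √(2 × 0.5 × 6.41) = 2.532. The penetration depth is δ = 1/κ = 0.395.

δ = 0.395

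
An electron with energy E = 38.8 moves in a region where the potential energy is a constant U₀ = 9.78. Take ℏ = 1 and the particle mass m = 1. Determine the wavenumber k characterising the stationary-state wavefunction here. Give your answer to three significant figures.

With E > U₀ the solution is oscillatory, ψ ∝ e^{±ikx} with k = √(2m(E − U₀))/ℏ.
k = √(2 × 1 × 29.02) = 7.618.

k = 7.62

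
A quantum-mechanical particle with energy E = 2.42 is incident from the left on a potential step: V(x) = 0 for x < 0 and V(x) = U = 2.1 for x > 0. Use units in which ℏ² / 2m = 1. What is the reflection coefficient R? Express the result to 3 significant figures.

The wavenumbers are k₁ = √(2mE)/ℏ = 1.556 on the left and k₂ = √(2m(E − U))/ℏ = 0.5657 on the right.
Continuity of ψ and ψ′ at the step yields the reflection amplitude r = (k₁ − k₂)/(k₁ + k₂) = 0.4667; thus R = |r|² = 0.2178, T = 0.7822.

R = 0.218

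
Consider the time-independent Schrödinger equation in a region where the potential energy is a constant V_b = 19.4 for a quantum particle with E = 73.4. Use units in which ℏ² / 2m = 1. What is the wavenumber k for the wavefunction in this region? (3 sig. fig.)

With E > V_b the solution is oscillatory, ψ ∝ e^{±ikx} with k = √(2m(E − V_b))/ℏ.
k = √(2 × 0.5 × 54) = 7.348.

k = 7.35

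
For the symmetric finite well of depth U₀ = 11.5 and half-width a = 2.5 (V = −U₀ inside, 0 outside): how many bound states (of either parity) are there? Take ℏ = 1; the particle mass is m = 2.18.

Define the well-strength parameter z₀ = (a/ℏ)√(2mU₀) = 2.5 × √(2·2.18·11.5) = 17.70.
A new bound state (alternating even/odd) appears each time z₀ passes a multiple of π/2, so N = ⌊2z₀/π⌋ + 1 = ⌊11.27⌋ + 1 = 12.

N = 12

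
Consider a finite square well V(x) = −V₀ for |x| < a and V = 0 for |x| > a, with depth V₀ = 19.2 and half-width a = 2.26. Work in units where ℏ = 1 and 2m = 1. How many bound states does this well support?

N = 7

Define the well-strength parameter z₀ = (a/ℏ)√(2mV₀) = 2.26 × √(2·0.5·19.2) = 9.903.
The even/odd transcendental equations gain one root per π/2 in z₀, giving N = 1 + ⌊2z₀/π⌋ = 1 + ⌊6.304⌋ = 7.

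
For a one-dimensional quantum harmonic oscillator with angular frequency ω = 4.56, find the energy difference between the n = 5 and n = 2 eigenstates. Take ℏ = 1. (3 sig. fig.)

ΔE = 13.7

E_n = ℏω(n + ½), so ΔE = (5 − 2) ℏω = 3 × 4.56 = 13.68.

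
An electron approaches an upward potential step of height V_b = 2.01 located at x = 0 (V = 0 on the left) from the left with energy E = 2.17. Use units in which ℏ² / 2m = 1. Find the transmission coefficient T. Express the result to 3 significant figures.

On each side the TISE gives plane waves with k = √(2m(E − V))/ℏ: k₁ = √(2·½·2.17) = 1.473, k₂ = √(2·½·0.16) = 0.4000.
Continuity of ψ and ψ′ at the step yields the reflection amplitude r = (k₁ − k₂)/(k₁ + k₂) = 0.5729; thus R = |r|² = 0.3282, T = 0.6718.

T = 0.672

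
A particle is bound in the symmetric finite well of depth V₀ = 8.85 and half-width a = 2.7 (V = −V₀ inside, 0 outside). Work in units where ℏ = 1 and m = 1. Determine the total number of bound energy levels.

N = 8

The dimensionless depth is z₀ = a√(2mV₀)/ℏ = 2.7 × √(17.70) = 11.36.
The even/odd transcendental equations gain one root per π/2 in z₀, giving N = 1 + ⌊2z₀/π⌋ = 1 + ⌊7.232⌋ = 8.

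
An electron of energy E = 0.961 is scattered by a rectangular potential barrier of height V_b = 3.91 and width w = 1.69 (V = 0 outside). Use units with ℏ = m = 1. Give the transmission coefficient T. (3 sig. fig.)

Since E < V_b the interior solution is evanescent with decay constant κ = √(2m(V_b − E))/ℏ = 2.429.
κw = 4.104, sinh(κw) = 30.29.
The exact tunnelling result is T⁻¹ = 1 + V_b² sinh²(κw) / [4E(V_b − E)] = 1239, so T = 0.000807.

T = 0.000807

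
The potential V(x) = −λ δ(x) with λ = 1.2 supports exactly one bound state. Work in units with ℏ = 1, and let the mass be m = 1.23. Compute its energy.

For x ≠ 0 the bound state is ψ ∝ e^{−κ|x|}; integrating the TISE across the delta gives the cusp condition 2κ = 2mλ/ℏ², so κ = 1.476.
Then E = −ℏ²κ²/(2m) = −mλ²/(2ℏ²) = -0.8856.

E = -0.886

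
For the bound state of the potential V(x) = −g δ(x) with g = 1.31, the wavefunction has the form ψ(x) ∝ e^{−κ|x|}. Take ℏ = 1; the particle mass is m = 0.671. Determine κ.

κ = 0.879

Integrating the TISE across x = 0 gives the cusp condition ψ'(0⁺) − ψ'(0⁻) = −(2mg/ℏ²)ψ(0).
With ψ ∝ e^{−κ|x|} this yields −2κ = −2mg/ℏ², so κ = mg/ℏ² = 0.8790.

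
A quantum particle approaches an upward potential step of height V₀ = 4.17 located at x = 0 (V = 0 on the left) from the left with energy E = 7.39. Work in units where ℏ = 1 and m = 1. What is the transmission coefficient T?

On each side the TISE gives plane waves with k = √(2m(E − V))/ℏ: k₁ = √(2·1·7.39) = 3.844, k₂ = √(2·1·3.22) = 2.538.
Matching ψ and ψ′ at x = 0 gives r = (k₁ − k₂)/(k₁ + k₂), so R = r² = 0.04192 and T = 1 − R = 0.9581.

T = 0.958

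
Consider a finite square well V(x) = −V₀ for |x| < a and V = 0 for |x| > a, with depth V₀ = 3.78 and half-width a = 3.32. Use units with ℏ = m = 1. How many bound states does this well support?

N = 6

Define the well-strength parameter z₀ = (a/ℏ)√(2mV₀) = 3.32 × √(2·1·3.78) = 9.128.
A new bound state (alternating even/odd) appears each time z₀ passes a multiple of π/2, so N = ⌊2z₀/π⌋ + 1 = ⌊5.811⌋ + 1 = 6.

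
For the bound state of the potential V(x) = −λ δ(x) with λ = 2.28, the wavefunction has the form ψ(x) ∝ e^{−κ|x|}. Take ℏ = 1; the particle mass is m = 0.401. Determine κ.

κ = 0.914

Integrate −(ℏ²/2m)ψ'' − λδ(x)ψ = Eψ from −ε to +ε: the ψ'' term gives ψ'(0⁺) − ψ'(0⁻) and the δ term gives −(2mλ/ℏ²)ψ(0).
With ψ ∝ e^{−κ|x|} this yields −2κ = −2mλ/ℏ², so κ = mλ/ℏ² = 0.9143.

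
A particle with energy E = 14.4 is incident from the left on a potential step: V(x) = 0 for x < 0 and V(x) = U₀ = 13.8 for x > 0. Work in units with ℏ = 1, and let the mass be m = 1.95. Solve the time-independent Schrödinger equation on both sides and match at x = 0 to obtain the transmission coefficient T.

T = 0.563

On each side the TISE gives plane waves with k = √(2m(E − V))/ℏ: k₁ = √(2·1.95·14.4) = 7.494, k₂ = √(2·1.95·0.6) = 1.530.
Continuity of ψ and ψ′ at the step yields the reflection amplitude r = (k₁ − k₂)/(k₁ + k₂) = 0.6610; thus R = |r|² = 0.4369, T = 0.5631.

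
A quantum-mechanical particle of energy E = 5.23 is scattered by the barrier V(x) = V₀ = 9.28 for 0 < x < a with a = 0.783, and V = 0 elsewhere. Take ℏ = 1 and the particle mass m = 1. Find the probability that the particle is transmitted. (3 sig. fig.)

T = 0.0446

Since E < V₀ the interior solution is evanescent with decay constant κ = √(2m(V₀ − E))/ℏ = 2.846.
κa = 2.228, sinh(κa) = 4.589.
Matching ψ, ψ′ at both faces gives T = [1 + V₀² sinh²(κa) / (4E(V₀ − E))]⁻¹ = 1/22.40 = 0.0446.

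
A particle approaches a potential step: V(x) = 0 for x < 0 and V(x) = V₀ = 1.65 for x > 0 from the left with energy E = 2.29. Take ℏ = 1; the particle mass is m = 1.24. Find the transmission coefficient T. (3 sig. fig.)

The wavenumbers are k₁ = √(2mE)/ℏ = 2.383 on the left and k₂ = √(2m(E − V₀))/ℏ = 1.260 on the right.
Continuity of ψ and ψ′ at the step yields the reflection amplitude r = (k₁ − k₂)/(k₁ + k₂) = 0.3083; thus R = |r|² = 0.09507, T = 0.9049.

T = 0.905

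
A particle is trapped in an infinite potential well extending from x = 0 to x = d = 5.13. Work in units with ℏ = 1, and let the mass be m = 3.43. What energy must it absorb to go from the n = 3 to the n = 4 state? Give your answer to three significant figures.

ΔE = 0.383

E_n = n²π²ℏ²/(2md²), so ΔE = (4² − 3²) π²ℏ²/(2md²).
ΔE = 7 × π² / (2 × 3.43 × 5.13²) = 0.3827.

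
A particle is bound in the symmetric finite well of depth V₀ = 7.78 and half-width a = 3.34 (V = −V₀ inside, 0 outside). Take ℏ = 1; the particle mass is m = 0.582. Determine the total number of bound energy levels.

Define the well-strength parameter z₀ = (a/ℏ)√(2mV₀) = 3.34 × √(2·0.582·7.78) = 10.05.
A new bound state (alternating even/odd) appears each time z₀ passes a multiple of π/2, so N = ⌊2z₀/π⌋ + 1 = ⌊6.399⌋ + 1 = 7.

N = 7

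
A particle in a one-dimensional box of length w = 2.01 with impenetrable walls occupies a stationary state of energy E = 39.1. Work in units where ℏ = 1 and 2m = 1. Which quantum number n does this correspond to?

For an infinite well E_n = n²π²ℏ²/(2mw²), so n = (w/πℏ)√(2mE).
n = (2.01/π) × √(2 × 0.5 × 39.1) = 4.001 → n = 4.

n = 4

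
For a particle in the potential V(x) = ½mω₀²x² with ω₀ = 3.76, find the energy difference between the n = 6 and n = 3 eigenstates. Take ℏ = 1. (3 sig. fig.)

ΔE = 11.3

E_n = ℏω₀(n + ½), so ΔE = (6 − 3) ℏω₀ = 3 × 3.76 = 11.28.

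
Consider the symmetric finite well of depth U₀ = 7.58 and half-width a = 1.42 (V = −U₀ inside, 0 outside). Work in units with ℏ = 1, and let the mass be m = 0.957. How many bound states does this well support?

The dimensionless depth is z₀ = a√(2mU₀)/ℏ = 1.42 × √(14.51) = 5.409.
A new bound state (alternating even/odd) appears each time z₀ passes a multiple of π/2, so N = ⌊2z₀/π⌋ + 1 = ⌊3.443⌋ + 1 = 4.

N = 4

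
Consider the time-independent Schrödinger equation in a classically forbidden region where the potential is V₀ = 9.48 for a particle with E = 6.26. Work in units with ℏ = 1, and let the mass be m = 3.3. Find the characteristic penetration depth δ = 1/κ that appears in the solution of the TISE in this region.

Since E < V₀ the TISE in this region is ψ'' = κ²ψ with κ = √(2m(V₀ − E))/ℏ.
κ = √(2 × 3.3 × 3.22) = 4.610. The penetration depth is δ = 1/κ = 0.217.

δ = 0.217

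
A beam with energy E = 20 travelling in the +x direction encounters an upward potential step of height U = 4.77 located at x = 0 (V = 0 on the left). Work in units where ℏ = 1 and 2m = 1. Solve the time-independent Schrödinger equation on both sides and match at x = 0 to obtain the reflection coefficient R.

R = 0.00463

The wavenumbers are k₁ = √(2mE)/ℏ = 4.472 on the left and k₂ = √(2m(E − U))/ℏ = 3.903 on the right.
Matching ψ and ψ′ at x = 0 gives r = (k₁ − k₂)/(k₁ + k₂), so R = r² = 0.004626 and T = 1 − R = 0.9954.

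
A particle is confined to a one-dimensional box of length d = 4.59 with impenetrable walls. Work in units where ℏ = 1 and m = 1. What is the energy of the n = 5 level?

E = 5.86

The infinite-well eigenfunctions ψ_n = √(2/d) sin(nπx/d) vanish at both walls, giving E_n = n²π²ℏ²/(2md²).
E_5 = 5² × π² / (2 × 1 × 4.59²) = 5.856.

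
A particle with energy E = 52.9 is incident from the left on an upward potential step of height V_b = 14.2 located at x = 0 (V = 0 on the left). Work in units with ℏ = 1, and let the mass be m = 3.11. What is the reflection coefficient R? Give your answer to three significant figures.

The wavenumbers are k₁ = √(2mE)/ℏ = 18.14 on the left and k₂ = √(2m(E − V_b))/ℏ = 15.51 on the right.
Continuity of ψ and ψ′ at the step yields the reflection amplitude r = (k₁ − k₂)/(k₁ + k₂) = 0.07798; thus R = |r|² = 0.006081, T = 0.9939.

R = 0.00608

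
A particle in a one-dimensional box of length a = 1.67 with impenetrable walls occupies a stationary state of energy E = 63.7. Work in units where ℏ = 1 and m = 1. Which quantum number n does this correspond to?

For an infinite well E_n = n²π²ℏ²/(2ma²), so n = (a/πℏ)√(2mE).
n = (1.67/π) × √(2 × 1 × 63.7) = 6.000 → n = 6.

n = 6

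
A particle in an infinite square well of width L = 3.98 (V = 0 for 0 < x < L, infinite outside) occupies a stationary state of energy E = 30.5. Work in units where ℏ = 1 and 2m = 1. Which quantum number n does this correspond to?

n = 7

For an infinite well E_n = n²π²ℏ²/(2mL²), so n = (L/πℏ)√(2mE).
n = (3.98/π) × √(2 × 0.5 × 30.5) = 6.997 → n = 7.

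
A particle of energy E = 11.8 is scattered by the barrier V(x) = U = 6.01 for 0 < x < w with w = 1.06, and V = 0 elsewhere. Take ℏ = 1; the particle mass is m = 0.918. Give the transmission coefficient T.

T = 0.988

E > U: inside the barrier k₂ = √(2m(E − U))/ℏ = 3.260, k₂w = 3.456.
T = [1 + U² sin²(k₂w) / (4E(E − U))]⁻¹ = 1/1.013 = 0.988.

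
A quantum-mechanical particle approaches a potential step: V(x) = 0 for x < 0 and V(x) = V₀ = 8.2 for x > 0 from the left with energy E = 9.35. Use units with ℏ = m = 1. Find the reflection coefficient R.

R = 0.231

On each side the TISE gives plane waves with k = √(2m(E − V))/ℏ: k₁ = √(2·1·9.35) = 4.324, k₂ = √(2·1·1.15) = 1.517.
Matching ψ and ψ′ at x = 0 gives r = (k₁ − k₂)/(k₁ + k₂), so R = r² = 0.2311 and T = 1 − R = 0.7689.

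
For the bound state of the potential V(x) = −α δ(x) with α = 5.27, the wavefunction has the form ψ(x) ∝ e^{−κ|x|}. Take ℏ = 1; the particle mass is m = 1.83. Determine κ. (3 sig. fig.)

κ = 9.64

Integrating the TISE across x = 0 gives the cusp condition ψ'(0⁺) − ψ'(0⁻) = −(2mα/ℏ²)ψ(0).
With ψ ∝ e^{−κ|x|} this yields −2κ = −2mα/ℏ², so κ = mα/ℏ² = 9.644.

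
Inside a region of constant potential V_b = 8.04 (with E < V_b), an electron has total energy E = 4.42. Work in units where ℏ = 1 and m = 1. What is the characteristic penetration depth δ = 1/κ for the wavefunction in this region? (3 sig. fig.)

Since E < V_b the TISE in this region is ψ'' = κ²ψ with κ = √(2m(V_b − E))/ℏ.
κ = √(2 × 1 × 3.62) = 2.691. The penetration depth is δ = 1/κ = 0.372.

δ = 0.372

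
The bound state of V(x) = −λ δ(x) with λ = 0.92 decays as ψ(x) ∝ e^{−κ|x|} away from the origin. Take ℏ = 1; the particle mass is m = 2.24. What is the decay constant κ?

Integrate −(ℏ²/2m)ψ'' − λδ(x)ψ = Eψ from −ε to +ε: the ψ'' term gives ψ'(0⁺) − ψ'(0⁻) and the δ term gives −(2mλ/ℏ²)ψ(0).
With ψ ∝ e^{−κ|x|} this yields −2κ = −2mλ/ℏ², so κ = mλ/ℏ² = 2.061.

κ = 2.06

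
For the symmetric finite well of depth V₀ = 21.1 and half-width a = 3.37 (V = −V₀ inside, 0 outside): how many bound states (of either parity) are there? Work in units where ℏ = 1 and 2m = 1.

N = 10

The dimensionless depth is z₀ = a√(2mV₀)/ℏ = 3.37 × √(21.10) = 15.48.
The even/odd transcendental equations gain one root per π/2 in z₀, giving N = 1 + ⌊2z₀/π⌋ = 1 + ⌊9.855⌋ = 10.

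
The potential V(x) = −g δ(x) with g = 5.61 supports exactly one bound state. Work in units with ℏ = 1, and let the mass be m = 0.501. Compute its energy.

E = -7.88

For x ≠ 0 the bound state is ψ ∝ e^{−κ|x|}; integrating the TISE across the delta gives the cusp condition 2κ = 2mg/ℏ², so κ = 2.811.
Then E = −ℏ²κ²/(2m) = −mg²/(2ℏ²) = -7.884.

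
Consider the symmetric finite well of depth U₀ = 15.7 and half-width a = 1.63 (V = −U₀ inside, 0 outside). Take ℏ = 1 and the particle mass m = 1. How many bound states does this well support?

N = 6

Define the well-strength parameter z₀ = (a/ℏ)√(2mU₀) = 1.63 × √(2·1·15.7) = 9.134.
A new bound state (alternating even/odd) appears each time z₀ passes a multiple of π/2, so N = ⌊2z₀/π⌋ + 1 = ⌊5.815⌋ + 1 = 6.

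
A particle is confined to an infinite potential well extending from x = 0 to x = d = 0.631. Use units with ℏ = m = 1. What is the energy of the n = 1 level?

The infinite-well eigenfunctions ψ_n = √(2/d) sin(nπx/d) vanish at both walls, giving E_n = n²π²ℏ²/(2md²).
E_1 = 1² × π² / (2 × 1 × 0.631²) = 12.39.

E = 12.4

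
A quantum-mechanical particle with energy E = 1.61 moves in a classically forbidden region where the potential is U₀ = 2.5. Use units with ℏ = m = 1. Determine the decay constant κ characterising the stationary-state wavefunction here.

κ = 1.33

Since E < U₀ the TISE in this region is ψ'' = κ²ψ with κ = √(2m(U₀ − E))/ℏ.
κ = √(2 × 1 × 0.89) = 1.334.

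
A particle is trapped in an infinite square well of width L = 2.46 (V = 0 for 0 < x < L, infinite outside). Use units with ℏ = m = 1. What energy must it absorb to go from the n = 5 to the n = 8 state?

E_n = n²π²ℏ²/(2mL²), so ΔE = (8² − 5²) π²ℏ²/(2mL²).
ΔE = 39 × π² / (2 × 1 × 2.46²) = 31.80.

ΔE = 31.8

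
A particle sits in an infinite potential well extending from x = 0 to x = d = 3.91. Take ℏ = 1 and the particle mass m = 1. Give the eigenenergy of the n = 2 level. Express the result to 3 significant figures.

Requiring ψ(0) = ψ(d) = 0 quantises k = nπ/d, hence E_n = ℏ²k²/2m = n²π²ℏ²/(2md²).
E_2 = 2² × π² / (2 × 1 × 3.91²) = 1.291.

E = 1.29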